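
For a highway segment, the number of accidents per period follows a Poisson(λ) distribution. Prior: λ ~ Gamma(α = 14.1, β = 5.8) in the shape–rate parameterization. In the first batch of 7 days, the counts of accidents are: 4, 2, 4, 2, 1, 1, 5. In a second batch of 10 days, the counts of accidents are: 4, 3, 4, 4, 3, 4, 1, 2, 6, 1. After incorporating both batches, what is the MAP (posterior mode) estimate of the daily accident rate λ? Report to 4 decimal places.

With a Gamma(shape α, rate β) prior, the Poisson likelihood is conjugate: the posterior is Gamma(α + ΣXᵢ, β + n).
Batch 1: sum of counts S = 19 over n = 7 days.
After batch 1: Gamma(α+S, β+n) = Gamma(14.1+19, 5.8+7) = Gamma(33.1, 12.8).
Batch 2: sum of counts S = 32 over n = 10 days.
After batch 2: Gamma(α+S, β+n) = Gamma(33.1+32, 12.8+10) = Gamma(65.1, 22.8).
Mode of Gamma(α,β) for α≥1 is (α−1)/β = 64.1/22.8 = 2.8114.

2.8114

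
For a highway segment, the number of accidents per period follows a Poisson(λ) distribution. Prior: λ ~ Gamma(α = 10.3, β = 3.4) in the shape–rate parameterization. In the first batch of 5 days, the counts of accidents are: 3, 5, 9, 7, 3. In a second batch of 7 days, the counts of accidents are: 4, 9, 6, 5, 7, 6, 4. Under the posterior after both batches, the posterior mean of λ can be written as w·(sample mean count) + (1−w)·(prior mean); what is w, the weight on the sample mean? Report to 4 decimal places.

0.7792

With a Gamma(shape α, rate β) prior, the Poisson likelihood is conjugate: the posterior is Gamma(α + ΣXᵢ, β + n).
Total number of days: n = 5 + 7 = 12.
Posterior mean = (α₀+S)/(β₀+n) = [n/(β₀+n)]·(S/n) + [β₀/(β₀+n)]·(α₀/β₀), so only n and β₀ enter the weight.
Weight on data w = n/(β₀+n) = 12/(3.4+12) = 12/15.4 = 0.7792.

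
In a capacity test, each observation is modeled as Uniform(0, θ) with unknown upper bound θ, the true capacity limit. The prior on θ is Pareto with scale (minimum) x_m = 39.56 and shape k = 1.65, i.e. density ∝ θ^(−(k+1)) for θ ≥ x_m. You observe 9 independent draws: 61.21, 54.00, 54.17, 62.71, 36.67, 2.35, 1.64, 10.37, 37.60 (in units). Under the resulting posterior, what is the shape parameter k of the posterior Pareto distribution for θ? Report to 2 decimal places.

10.65

A Pareto(scale x_m, shape k) prior on the upper bound θ of Uniform(0, θ) is conjugate: posterior is Pareto(max(x_m, max xᵢ), k + n).
Sample maximum = 62.71; prior scale x_m = 39.56 → posterior scale = max = 62.71.
Posterior shape = 1.65 + 9 = 10.65.
Posterior shape k = 10.65.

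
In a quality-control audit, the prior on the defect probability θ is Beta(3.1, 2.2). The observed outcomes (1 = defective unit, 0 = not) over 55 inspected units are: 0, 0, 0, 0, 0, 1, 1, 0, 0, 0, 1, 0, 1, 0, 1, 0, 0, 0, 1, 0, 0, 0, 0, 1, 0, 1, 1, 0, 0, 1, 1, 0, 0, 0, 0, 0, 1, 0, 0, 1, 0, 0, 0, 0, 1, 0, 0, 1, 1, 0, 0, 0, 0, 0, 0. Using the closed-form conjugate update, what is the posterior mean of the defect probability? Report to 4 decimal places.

0.3167

The Beta prior is conjugate to a Binomial/Bernoulli likelihood; the update adds successes to α and failures to β.
Posterior: Beta(α+k, β+n−k) = Beta(3.1+16, 2.2+39) = Beta(19.1, 41.2).
Posterior mean = α/(α+β) = 19.1/60.3 = 0.3167.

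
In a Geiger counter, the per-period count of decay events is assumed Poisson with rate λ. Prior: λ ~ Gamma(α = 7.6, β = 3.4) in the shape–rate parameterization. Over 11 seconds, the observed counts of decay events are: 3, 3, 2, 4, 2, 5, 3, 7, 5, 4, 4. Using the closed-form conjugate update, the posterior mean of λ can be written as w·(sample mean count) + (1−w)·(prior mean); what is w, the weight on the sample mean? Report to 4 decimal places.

0.7639

With a Gamma(shape α, rate β) prior, the Poisson likelihood is conjugate: the posterior is Gamma(α + ΣXᵢ, β + n).
Posterior mean = (α₀+S)/(β₀+n) = [n/(β₀+n)]·(S/n) + [β₀/(β₀+n)]·(α₀/β₀), so only n and β₀ enter the weight.
Weight on data w = n/(β₀+n) = 11/(3.4+11) = 11/14.4 = 0.7639.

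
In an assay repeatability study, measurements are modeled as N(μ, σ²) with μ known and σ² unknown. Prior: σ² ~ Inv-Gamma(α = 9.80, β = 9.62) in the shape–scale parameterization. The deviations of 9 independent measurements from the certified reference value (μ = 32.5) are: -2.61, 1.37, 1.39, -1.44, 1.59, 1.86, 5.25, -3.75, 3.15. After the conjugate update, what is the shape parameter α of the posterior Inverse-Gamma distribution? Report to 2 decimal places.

14.30

With known mean μ and an Inverse-Gamma(α, β) prior on σ², the Normal likelihood is conjugate: posterior is Inv-Gamma(α + n/2, β + Σ(xᵢ−μ)²/2).
Σ(xᵢ−μ)² = (-2.61)² + (1.37)² + (1.39)² + (-1.44)² + (1.59)² + (1.86)² + (5.25)² + (-3.75)² + (3.15)² = 70.2299.
Posterior: Inv-Gamma(9.80 + 9/2, 9.62 + 70.2299/2) = Inv-Gamma(14.30, 44.73495).
Posterior α = 14.30.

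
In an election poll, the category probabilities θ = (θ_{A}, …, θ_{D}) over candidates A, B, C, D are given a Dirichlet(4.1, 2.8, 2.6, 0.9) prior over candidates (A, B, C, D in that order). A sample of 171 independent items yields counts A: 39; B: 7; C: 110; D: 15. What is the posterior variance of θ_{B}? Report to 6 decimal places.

0.000280

The Dirichlet prior is conjugate to the Multinomial likelihood: each posterior αⱼ = prior αⱼ + observed count nⱼ.
Posterior concentration: (43.1, 9.8, 112.6, 15.9), total = 181.4.
Var[θ_j] = α_j(Σα−α_j)/((Σα)²(Σα+1)) = 9.8·171.6/(181.4²·182.4) = 0.000280.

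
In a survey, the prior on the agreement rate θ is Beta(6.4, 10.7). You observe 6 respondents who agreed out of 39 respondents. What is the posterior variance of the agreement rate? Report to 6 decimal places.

The Beta prior is conjugate to a Binomial/Bernoulli likelihood; the update adds successes to α and failures to β.
Posterior: Beta(α+k, β+n−k) = Beta(6.4+6, 10.7+33) = Beta(12.4, 43.7).
Var = αβ/((α+β)²(α+β+1)) = 12.4·43.7/(56.1²·57.1) = 0.003015.

0.003015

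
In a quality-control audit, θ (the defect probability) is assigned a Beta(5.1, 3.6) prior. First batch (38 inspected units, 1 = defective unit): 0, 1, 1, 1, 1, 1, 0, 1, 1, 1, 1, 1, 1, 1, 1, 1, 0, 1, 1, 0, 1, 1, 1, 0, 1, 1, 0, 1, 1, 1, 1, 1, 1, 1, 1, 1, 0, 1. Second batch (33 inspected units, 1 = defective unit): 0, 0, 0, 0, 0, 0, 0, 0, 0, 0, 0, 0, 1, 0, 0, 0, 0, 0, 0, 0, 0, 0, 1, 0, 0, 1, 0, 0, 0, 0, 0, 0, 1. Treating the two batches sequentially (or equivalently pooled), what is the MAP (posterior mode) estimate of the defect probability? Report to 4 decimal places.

0.5032

The Beta prior is conjugate to a Binomial/Bernoulli likelihood; the update adds successes to α and failures to β.
After batch 1: Beta(5.1+31, 3.6+7) = Beta(36.1, 10.6).
After batch 2: Beta(36.1+4, 10.6+29) = Beta(40.1, 39.6).
Mode of Beta(a,b) for a,b>1 is (a−1)/(a+b−2) = 39.1/77.7 = 0.5032.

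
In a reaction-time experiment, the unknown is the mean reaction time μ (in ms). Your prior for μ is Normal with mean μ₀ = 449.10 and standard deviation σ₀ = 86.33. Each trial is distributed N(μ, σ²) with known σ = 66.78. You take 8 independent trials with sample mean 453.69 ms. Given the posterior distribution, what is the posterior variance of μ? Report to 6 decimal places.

518.652806

For Normal data with known variance σ², a Normal(μ₀, σ₀²) prior on μ is conjugate. Posterior precision = 1/σ₀² + n/σ²; posterior mean is the precision-weighted average of μ₀ and x̄.
σ₀² = 86.33² = 7452.8689, σ² = 66.78² = 4459.5684; σ² + n·σ₀² = 4459.5684 + 8·7452.8689 = 64082.5196.
Posterior precision = 1/σ₀² + n/σ² = 1/7452.8689 + 8/4459.5684 = (σ² + n·σ₀²)/(σ₀²σ²) = 64082.5196/(7452.8689·4459.5684); posterior variance σₙ² = σ₀²σ²/(σ² + n·σ₀²) = 7452.8689·4459.5684/64082.5196 = 518.652806.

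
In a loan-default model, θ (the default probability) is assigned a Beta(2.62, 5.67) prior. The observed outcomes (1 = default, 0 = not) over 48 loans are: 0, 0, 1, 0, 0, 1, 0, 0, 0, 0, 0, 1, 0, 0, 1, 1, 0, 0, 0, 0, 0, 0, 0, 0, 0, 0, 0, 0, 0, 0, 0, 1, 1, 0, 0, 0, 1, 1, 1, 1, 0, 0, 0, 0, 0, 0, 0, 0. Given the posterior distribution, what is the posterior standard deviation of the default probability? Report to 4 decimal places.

The Beta prior is conjugate to a Binomial/Bernoulli likelihood; the update adds successes to α and failures to β.
Posterior: Beta(α+k, β+n−k) = Beta(2.62+11, 5.67+37) = Beta(13.62, 42.67).
Var = αβ/((α+β)²(α+β+1)) = 13.62·42.67/(56.29²·57.29) = 0.00320154; SD = √0.00320154 = 0.0566.

0.0566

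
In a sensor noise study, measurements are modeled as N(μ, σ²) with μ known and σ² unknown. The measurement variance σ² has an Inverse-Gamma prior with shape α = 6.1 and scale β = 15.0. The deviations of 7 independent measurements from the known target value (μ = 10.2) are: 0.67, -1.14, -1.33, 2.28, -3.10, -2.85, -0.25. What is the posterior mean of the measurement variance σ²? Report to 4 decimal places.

With known mean μ and an Inverse-Gamma(α, β) prior on σ², the Normal likelihood is conjugate: posterior is Inv-Gamma(α + n/2, β + Σ(xᵢ−μ)²/2).
Σ(xᵢ−μ)² = (0.67)² + (-1.14)² + (-1.33)² + (2.28)² + (-3.10)² + (-2.85)² + (-0.25)² = 26.5108.
Posterior: Inv-Gamma(6.1 + 7/2, 15.0 + 26.5108/2) = Inv-Gamma(9.60, 28.25540).
E[σ²|data] = β/(α−1) = 28.25540/8.60 = 3.2855.

3.2855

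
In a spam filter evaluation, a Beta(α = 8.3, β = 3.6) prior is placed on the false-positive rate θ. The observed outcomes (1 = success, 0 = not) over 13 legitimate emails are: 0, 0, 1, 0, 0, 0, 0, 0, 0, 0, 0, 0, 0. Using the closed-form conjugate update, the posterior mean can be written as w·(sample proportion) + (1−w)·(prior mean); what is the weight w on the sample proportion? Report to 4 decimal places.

The Beta prior is conjugate to a Binomial/Bernoulli likelihood; the update adds successes to α and failures to β.
Posterior mean = (α₀+k)/(α₀+β₀+n) = [n/(α₀+β₀+n)]·(k/n) + [(α₀+β₀)/(α₀+β₀+n)]·α₀/(α₀+β₀), so only n and the prior enter the weight.
The weight on the data is w = n/(α₀+β₀+n) = 13/(8.3+3.6+13) = 13/24.9 = 0.5221.

0.5221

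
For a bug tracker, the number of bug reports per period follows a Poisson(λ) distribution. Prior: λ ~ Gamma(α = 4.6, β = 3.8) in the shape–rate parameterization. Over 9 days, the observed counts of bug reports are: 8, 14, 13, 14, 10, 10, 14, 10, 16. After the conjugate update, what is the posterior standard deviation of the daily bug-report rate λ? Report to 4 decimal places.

With a Gamma(shape α, rate β) prior, the Poisson likelihood is conjugate: the posterior is Gamma(α + ΣXᵢ, β + n).
Sum of counts S = 109 over n = 9 days.
Posterior: Gamma(α+S, β+n) = Gamma(4.6+109, 3.8+9) = Gamma(113.6, 12.8).
SD = √α/β = √113.6/12.8 = 0.8327.

0.8327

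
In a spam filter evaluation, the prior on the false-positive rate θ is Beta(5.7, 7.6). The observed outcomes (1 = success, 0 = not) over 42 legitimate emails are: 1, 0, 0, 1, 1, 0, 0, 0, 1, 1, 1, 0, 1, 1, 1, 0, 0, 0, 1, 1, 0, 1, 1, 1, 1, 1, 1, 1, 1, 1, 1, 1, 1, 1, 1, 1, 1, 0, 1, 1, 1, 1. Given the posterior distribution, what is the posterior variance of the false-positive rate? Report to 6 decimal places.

0.003965

The Beta prior is conjugate to a Binomial/Bernoulli likelihood; the update adds successes to α and failures to β.
Posterior: Beta(α+k, β+n−k) = Beta(5.7+31, 7.6+11) = Beta(36.7, 18.6).
Var = αβ/((α+β)²(α+β+1)) = 36.7·18.6/(55.3²·56.3) = 0.003965.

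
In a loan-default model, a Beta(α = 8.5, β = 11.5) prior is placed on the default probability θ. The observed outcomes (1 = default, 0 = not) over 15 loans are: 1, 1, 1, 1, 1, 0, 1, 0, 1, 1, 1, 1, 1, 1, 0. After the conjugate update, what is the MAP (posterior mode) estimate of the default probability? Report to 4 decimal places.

0.5909

The Beta prior is conjugate to a Binomial/Bernoulli likelihood; the update adds successes to α and failures to β.
Posterior: Beta(α+k, β+n−k) = Beta(8.5+12, 11.5+3) = Beta(20.5, 14.5).
Mode of Beta(a,b) for a,b>1 is (a−1)/(a+b−2) = 19.5/33.0 = 0.5909.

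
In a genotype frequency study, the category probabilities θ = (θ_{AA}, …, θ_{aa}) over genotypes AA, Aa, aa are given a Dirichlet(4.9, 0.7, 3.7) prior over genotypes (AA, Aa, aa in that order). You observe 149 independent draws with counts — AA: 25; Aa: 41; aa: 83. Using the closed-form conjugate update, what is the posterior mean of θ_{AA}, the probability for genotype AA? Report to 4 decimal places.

The Dirichlet prior is conjugate to the Multinomial likelihood: each posterior αⱼ = prior αⱼ + observed count nⱼ.
Posterior concentration: (29.9, 41.7, 86.7), total = 158.3.
E[θ_{AA}|data] = α_{AA}/Σα = 29.9/158.3 = 0.1889.

0.1889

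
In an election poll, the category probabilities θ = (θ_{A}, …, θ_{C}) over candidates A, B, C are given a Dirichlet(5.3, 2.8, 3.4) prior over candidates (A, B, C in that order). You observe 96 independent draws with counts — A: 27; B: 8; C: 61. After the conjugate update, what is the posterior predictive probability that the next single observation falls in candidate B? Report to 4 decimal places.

0.1005

The Dirichlet prior is conjugate to the Multinomial likelihood: each posterior αⱼ = prior αⱼ + observed count nⱼ.
Posterior concentration: (32.3, 10.8, 64.4), total = 107.5.
P(next = B | data) = α_{B}/Σα = 0.1005.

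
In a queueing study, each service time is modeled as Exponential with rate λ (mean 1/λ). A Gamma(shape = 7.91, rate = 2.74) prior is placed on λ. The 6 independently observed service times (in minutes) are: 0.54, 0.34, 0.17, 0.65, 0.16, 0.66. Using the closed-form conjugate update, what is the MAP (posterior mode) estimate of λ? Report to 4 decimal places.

2.4544

With a Gamma(shape α, rate β) prior on the exponential rate λ, the posterior after n observations with total T = Σxᵢ is Gamma(α+n, β+T).
Sum of observations T = 2.52 minutes; n = 6.
Posterior: Gamma(7.91+6, 2.74+2.52) = Gamma(13.91, 5.26).
Mode = (α−1)/β = 2.4544.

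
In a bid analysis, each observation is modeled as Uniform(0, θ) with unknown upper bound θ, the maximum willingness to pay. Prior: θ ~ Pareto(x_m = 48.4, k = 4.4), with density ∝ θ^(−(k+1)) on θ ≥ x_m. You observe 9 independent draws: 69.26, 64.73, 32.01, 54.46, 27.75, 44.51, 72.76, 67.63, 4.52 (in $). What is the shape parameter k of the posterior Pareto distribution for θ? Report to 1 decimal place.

A Pareto(scale x_m, shape k) prior on the upper bound θ of Uniform(0, θ) is conjugate: posterior is Pareto(max(x_m, max xᵢ), k + n).
Sample maximum = 72.76; prior scale x_m = 48.4 → posterior scale = max = 72.76.
Posterior shape = 4.4 + 9 = 13.4.
Posterior shape k = 13.4.

13.4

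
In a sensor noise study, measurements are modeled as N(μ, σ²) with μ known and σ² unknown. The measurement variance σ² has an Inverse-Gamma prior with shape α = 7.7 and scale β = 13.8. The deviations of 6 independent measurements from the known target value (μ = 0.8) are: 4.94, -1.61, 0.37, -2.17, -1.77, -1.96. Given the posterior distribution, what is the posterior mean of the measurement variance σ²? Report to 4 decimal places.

3.4235

With known mean μ and an Inverse-Gamma(α, β) prior on σ², the Normal likelihood is conjugate: posterior is Inv-Gamma(α + n/2, β + Σ(xᵢ−μ)²/2).
Σ(xᵢ−μ)² = (4.94)² + (-1.61)² + (0.37)² + (-2.17)² + (-1.77)² + (-1.96)² = 38.8160.
Posterior: Inv-Gamma(7.7 + 6/2, 13.8 + 38.8160/2) = Inv-Gamma(10.70, 33.20800).
E[σ²|data] = β/(α−1) = 33.20800/9.70 = 3.4235.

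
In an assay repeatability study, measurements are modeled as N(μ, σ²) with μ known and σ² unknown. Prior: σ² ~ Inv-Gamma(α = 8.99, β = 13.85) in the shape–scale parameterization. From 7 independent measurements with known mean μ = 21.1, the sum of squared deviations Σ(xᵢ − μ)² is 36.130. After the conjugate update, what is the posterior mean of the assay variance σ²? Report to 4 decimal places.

With known mean μ and an Inverse-Gamma(α, β) prior on σ², the Normal likelihood is conjugate: posterior is Inv-Gamma(α + n/2, β + Σ(xᵢ−μ)²/2).
Posterior: Inv-Gamma(8.99 + 7/2, 13.85 + 36.130/2) = Inv-Gamma(12.49, 31.9150).
E[σ²|data] = β/(α−1) = 31.9150/11.49 = 2.7776.

2.7776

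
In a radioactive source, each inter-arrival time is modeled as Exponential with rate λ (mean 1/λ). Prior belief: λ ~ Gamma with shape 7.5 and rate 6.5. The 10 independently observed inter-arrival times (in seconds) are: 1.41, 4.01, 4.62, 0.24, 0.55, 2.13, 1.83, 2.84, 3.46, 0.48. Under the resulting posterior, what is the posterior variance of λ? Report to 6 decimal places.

0.022210

With a Gamma(shape α, rate β) prior on the exponential rate λ, the posterior after n observations with total T = Σxᵢ is Gamma(α+n, β+T).
Sum of observations T = 21.57 seconds; n = 10.
Posterior: Gamma(7.5+10, 6.5+21.57) = Gamma(17.5, 28.07).
Var = α/β² = 0.022210.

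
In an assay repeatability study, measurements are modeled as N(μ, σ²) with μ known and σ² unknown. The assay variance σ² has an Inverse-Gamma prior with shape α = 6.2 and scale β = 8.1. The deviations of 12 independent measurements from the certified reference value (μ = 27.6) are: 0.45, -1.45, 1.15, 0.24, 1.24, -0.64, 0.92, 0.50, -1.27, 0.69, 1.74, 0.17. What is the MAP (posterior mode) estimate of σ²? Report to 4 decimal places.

With known mean μ and an Inverse-Gamma(α, β) prior on σ², the Normal likelihood is conjugate: posterior is Inv-Gamma(α + n/2, β + Σ(xᵢ−μ)²/2).
Σ(xᵢ−μ)² = (0.45)² + (-1.45)² + (1.15)² + (0.24)² + (1.24)² + (-0.64)² + (0.92)² + (0.50)² + (-1.27)² + (0.69)² + (1.74)² + (0.17)² = 11.8742.
Posterior: Inv-Gamma(6.2 + 12/2, 8.1 + 11.8742/2) = Inv-Gamma(12.20, 14.03710).
Mode = β/(α+1) = 14.03710/13.20 = 1.0634.

1.0634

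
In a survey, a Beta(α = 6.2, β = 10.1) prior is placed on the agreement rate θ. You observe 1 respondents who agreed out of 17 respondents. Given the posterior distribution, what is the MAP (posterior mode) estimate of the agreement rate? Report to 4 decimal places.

The Beta prior is conjugate to a Binomial/Bernoulli likelihood; the update adds successes to α and failures to β.
Posterior: Beta(α+k, β+n−k) = Beta(6.2+1, 10.1+16) = Beta(7.2, 26.1).
Mode of Beta(a,b) for a,b>1 is (a−1)/(a+b−2) = 6.2/31.3 = 0.1981.

0.1981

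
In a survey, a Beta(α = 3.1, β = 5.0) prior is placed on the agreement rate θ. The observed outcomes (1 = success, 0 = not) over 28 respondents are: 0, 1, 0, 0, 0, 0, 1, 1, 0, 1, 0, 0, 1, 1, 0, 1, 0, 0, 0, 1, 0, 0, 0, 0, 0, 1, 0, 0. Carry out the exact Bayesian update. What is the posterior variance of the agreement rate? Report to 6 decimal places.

The Beta prior is conjugate to a Binomial/Bernoulli likelihood; the update adds successes to α and failures to β.
Posterior: Beta(α+k, β+n−k) = Beta(3.1+9, 5.0+19) = Beta(12.1, 24.0).
Var = αβ/((α+β)²(α+β+1)) = 12.1·24.0/(36.1²·37.1) = 0.006006.

0.006006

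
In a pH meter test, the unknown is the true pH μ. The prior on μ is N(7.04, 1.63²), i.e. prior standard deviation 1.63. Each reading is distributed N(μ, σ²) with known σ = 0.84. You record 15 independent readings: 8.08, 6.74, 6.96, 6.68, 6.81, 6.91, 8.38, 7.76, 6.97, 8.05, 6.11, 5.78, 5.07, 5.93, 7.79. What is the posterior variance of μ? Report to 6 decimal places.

0.046222

For Normal data with known variance σ², a Normal(μ₀, σ₀²) prior on μ is conjugate. Posterior precision = 1/σ₀² + n/σ²; posterior mean is the precision-weighted average of μ₀ and x̄.
σ₀² = 1.63² = 2.6569, σ² = 0.84² = 0.7056; σ² + n·σ₀² = 0.7056 + 15·2.6569 = 40.5591.
Posterior precision = 1/σ₀² + n/σ² = 1/2.6569 + 15/0.7056 = (σ² + n·σ₀²)/(σ₀²σ²) = 40.5591/(2.6569·0.7056); posterior variance σₙ² = σ₀²σ²/(σ² + n·σ₀²) = 2.6569·0.7056/40.5591 = 0.046222.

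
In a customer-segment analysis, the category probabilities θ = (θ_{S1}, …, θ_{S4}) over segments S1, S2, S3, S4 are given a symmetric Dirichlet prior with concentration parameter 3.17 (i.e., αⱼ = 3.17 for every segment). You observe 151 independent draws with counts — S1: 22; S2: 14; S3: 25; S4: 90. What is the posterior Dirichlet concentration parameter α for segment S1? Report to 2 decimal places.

25.17

The Dirichlet prior is conjugate to the Multinomial likelihood: each posterior αⱼ = prior αⱼ + observed count nⱼ.
Posterior concentration: (25.17, 17.17, 28.17, 93.17), total = 163.68.
α_{S1} = 3.17 + 22 = 25.17.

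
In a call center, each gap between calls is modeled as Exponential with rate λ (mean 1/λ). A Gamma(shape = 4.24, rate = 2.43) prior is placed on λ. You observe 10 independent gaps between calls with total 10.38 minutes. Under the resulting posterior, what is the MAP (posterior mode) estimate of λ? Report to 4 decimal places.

1.0336

With a Gamma(shape α, rate β) prior on the exponential rate λ, the posterior after n observations with total T = Σxᵢ is Gamma(α+n, β+T).
Posterior: Gamma(4.24+10, 2.43+10.38) = Gamma(14.24, 12.81).
Mode = (α−1)/β = 1.0336.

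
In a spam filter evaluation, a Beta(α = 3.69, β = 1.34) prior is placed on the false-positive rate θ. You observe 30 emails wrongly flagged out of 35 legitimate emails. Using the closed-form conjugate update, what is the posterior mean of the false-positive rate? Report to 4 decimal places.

The Beta prior is conjugate to a Binomial/Bernoulli likelihood; the update adds successes to α and failures to β.
Posterior: Beta(α+k, β+n−k) = Beta(3.69+30, 1.34+5) = Beta(33.69, 6.34).
Posterior mean = α/(α+β) = 33.69/40.03 = 0.8416.

0.8416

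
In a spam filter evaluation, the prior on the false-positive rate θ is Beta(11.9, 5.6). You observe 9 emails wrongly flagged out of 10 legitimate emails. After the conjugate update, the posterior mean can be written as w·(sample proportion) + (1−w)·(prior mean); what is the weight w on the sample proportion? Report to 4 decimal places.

0.3636

The Beta prior is conjugate to a Binomial/Bernoulli likelihood; the update adds successes to α and failures to β.
Posterior mean = (α₀+k)/(α₀+β₀+n) = [n/(α₀+β₀+n)]·(k/n) + [(α₀+β₀)/(α₀+β₀+n)]·α₀/(α₀+β₀), so only n and the prior enter the weight.
The weight on the data is w = n/(α₀+β₀+n) = 10/(11.9+5.6+10) = 10/27.5 = 0.3636.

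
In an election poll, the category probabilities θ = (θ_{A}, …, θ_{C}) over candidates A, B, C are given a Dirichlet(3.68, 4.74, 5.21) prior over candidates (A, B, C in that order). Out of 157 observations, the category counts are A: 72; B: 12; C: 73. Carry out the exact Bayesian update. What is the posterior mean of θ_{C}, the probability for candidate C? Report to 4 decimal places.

The Dirichlet prior is conjugate to the Multinomial likelihood: each posterior αⱼ = prior αⱼ + observed count nⱼ.
Posterior concentration: (75.68, 16.74, 78.21), total = 170.63.
E[θ_{C}|data] = α_{C}/Σα = 78.21/170.63 = 0.4584.

0.4584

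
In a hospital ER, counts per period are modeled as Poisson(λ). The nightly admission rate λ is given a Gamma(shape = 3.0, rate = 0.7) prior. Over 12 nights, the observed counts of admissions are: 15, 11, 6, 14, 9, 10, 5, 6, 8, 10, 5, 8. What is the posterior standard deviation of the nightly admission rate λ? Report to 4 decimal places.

With a Gamma(shape α, rate β) prior, the Poisson likelihood is conjugate: the posterior is Gamma(α + ΣXᵢ, β + n).
Sum of counts S = 107 over n = 12 nights.
Posterior: Gamma(α+S, β+n) = Gamma(3.0+107, 0.7+12) = Gamma(110.0, 12.7).
SD = √α/β = √110.0/12.7 = 0.8258.

0.8258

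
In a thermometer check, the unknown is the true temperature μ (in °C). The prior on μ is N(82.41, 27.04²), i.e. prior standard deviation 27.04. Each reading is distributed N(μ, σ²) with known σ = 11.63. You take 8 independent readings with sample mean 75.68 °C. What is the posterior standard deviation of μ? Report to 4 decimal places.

For Normal data with known variance σ², a Normal(μ₀, σ₀²) prior on μ is conjugate. Posterior precision = 1/σ₀² + n/σ²; posterior mean is the precision-weighted average of μ₀ and x̄.
σ₀² = 27.04² = 731.1616, σ² = 11.63² = 135.2569; σ² + n·σ₀² = 135.2569 + 8·731.1616 = 5984.5497.
Posterior precision = 1/σ₀² + n/σ² = 1/731.1616 + 8/135.2569 = (σ² + n·σ₀²)/(σ₀²σ²) = 5984.5497/(731.1616·135.2569); posterior variance σₙ² = σ₀²σ²/(σ² + n·σ₀²) = 731.1616·135.2569/5984.5497 = 16.524995.
Posterior SD = √σₙ² = √(731.1616·135.2569/5984.5497) = 4.0651.

4.0651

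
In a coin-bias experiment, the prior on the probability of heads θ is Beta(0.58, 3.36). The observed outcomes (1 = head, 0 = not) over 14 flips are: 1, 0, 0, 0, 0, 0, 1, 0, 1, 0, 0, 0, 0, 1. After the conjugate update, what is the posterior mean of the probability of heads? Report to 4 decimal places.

0.2553

The Beta prior is conjugate to a Binomial/Bernoulli likelihood; the update adds successes to α and failures to β.
Posterior: Beta(α+k, β+n−k) = Beta(0.58+4, 3.36+10) = Beta(4.58, 13.36).
Posterior mean = α/(α+β) = 4.58/17.94 = 0.2553.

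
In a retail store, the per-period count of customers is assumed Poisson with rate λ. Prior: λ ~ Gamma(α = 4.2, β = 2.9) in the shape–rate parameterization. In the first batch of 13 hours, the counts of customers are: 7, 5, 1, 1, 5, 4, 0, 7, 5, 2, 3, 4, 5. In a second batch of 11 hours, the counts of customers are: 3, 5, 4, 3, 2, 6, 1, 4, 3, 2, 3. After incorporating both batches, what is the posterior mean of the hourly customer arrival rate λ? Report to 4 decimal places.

3.3160

With a Gamma(shape α, rate β) prior, the Poisson likelihood is conjugate: the posterior is Gamma(α + ΣXᵢ, β + n).
Batch 1: sum of counts S = 49 over n = 13 hours.
After batch 1: Gamma(α+S, β+n) = Gamma(4.2+49, 2.9+13) = Gamma(53.2, 15.9).
Batch 2: sum of counts S = 36 over n = 11 hours.
After batch 2: Gamma(α+S, β+n) = Gamma(53.2+36, 15.9+11) = Gamma(89.2, 26.9).
Posterior mean = α/β = 89.2/26.9 = 3.3160.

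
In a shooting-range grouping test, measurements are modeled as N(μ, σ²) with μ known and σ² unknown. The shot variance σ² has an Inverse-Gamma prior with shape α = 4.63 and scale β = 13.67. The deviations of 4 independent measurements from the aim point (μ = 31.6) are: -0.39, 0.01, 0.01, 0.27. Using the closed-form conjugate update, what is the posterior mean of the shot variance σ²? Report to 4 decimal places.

2.4481

With known mean μ and an Inverse-Gamma(α, β) prior on σ², the Normal likelihood is conjugate: posterior is Inv-Gamma(α + n/2, β + Σ(xᵢ−μ)²/2).
Σ(xᵢ−μ)² = (-0.39)² + (0.01)² + (0.01)² + (0.27)² = 0.2252.
Posterior: Inv-Gamma(4.63 + 4/2, 13.67 + 0.2252/2) = Inv-Gamma(6.63, 13.78260).
E[σ²|data] = β/(α−1) = 13.78260/5.63 = 2.4481.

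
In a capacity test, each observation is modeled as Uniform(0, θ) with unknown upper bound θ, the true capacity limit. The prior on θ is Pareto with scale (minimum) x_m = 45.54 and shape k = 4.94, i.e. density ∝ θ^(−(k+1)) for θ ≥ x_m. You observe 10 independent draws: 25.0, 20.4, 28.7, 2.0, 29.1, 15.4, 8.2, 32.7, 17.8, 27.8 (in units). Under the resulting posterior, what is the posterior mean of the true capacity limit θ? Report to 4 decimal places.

48.8069

A Pareto(scale x_m, shape k) prior on the upper bound θ of Uniform(0, θ) is conjugate: posterior is Pareto(max(x_m, max xᵢ), k + n).
Sample maximum = 32.7; prior scale x_m = 45.54 → posterior scale = max = 45.54.
Posterior shape = 4.94 + 10 = 14.94.
E[θ|data] = k·x_m/(k−1) = 14.94·45.54/13.94 = 48.8069.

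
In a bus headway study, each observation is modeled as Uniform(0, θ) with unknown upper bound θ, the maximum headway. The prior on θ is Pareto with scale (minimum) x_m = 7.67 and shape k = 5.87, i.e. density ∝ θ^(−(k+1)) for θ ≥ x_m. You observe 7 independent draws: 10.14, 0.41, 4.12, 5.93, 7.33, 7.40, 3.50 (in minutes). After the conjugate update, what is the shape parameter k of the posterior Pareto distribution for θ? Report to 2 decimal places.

12.87

A Pareto(scale x_m, shape k) prior on the upper bound θ of Uniform(0, θ) is conjugate: posterior is Pareto(max(x_m, max xᵢ), k + n).
Sample maximum = 10.14; prior scale x_m = 7.67 → posterior scale = max = 10.14.
Posterior shape = 5.87 + 7 = 12.87.
Posterior shape k = 12.87.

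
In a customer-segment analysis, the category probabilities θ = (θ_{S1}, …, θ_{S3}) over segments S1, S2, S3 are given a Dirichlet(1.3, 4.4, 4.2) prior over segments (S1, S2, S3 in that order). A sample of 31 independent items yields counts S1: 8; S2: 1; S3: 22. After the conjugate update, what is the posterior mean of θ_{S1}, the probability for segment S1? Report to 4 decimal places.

0.2274

The Dirichlet prior is conjugate to the Multinomial likelihood: each posterior αⱼ = prior αⱼ + observed count nⱼ.
Posterior concentration: (9.3, 5.4, 26.2), total = 40.9.
E[θ_{S1}|data] = α_{S1}/Σα = 9.3/40.9 = 0.2274.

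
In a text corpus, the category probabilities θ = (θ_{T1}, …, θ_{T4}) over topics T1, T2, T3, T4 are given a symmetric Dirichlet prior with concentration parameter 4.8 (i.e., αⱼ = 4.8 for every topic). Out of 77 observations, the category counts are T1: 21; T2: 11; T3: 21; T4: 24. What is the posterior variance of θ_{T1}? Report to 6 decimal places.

The Dirichlet prior is conjugate to the Multinomial likelihood: each posterior αⱼ = prior αⱼ + observed count nⱼ.
Posterior concentration: (25.8, 15.8, 25.8, 28.8), total = 96.2.
Var[θ_j] = α_j(Σα−α_j)/((Σα)²(Σα+1)) = 25.8·70.4/(96.2²·97.2) = 0.002019.

0.002019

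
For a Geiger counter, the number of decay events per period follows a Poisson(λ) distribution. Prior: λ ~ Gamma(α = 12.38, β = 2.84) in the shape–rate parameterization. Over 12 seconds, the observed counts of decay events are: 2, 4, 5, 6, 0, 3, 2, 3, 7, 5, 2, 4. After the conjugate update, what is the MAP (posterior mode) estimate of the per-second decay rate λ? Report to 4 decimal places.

With a Gamma(shape α, rate β) prior, the Poisson likelihood is conjugate: the posterior is Gamma(α + ΣXᵢ, β + n).
Sum of counts S = 43 over n = 12 seconds.
Posterior: Gamma(α+S, β+n) = Gamma(12.38+43, 2.84+12) = Gamma(55.38, 14.84).
Mode of Gamma(α,β) for α≥1 is (α−1)/β = 54.38/14.84 = 3.6644.

3.6644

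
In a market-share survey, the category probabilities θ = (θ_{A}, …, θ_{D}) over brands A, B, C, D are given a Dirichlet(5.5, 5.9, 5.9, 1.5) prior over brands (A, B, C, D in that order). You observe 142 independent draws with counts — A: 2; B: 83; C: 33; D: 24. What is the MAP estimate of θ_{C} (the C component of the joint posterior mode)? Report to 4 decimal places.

The Dirichlet prior is conjugate to the Multinomial likelihood: each posterior αⱼ = prior αⱼ + observed count nⱼ.
Posterior concentration: (7.5, 88.9, 38.9, 25.5), total = 160.8.
Joint mode component: (α_{C}−1)/(Σα−K) = 37.9/156.8 = 0.2417.

0.2417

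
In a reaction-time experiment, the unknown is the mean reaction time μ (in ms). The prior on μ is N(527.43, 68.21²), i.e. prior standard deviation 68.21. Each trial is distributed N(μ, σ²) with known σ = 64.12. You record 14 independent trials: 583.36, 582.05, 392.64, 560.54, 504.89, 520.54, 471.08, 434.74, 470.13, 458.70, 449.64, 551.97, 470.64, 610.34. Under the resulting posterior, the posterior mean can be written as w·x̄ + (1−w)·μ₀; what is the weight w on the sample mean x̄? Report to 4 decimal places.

For Normal data with known variance σ², a Normal(μ₀, σ₀²) prior on μ is conjugate. Posterior precision = 1/σ₀² + n/σ²; posterior mean is the precision-weighted average of μ₀ and x̄.
σ₀² = 68.21² = 4652.6041, σ² = 64.12² = 4111.3744. Prior precision 1/σ₀² = 1/4652.6041; data precision n/σ² = 14/4111.3744.
w = (n/σ²)/(1/σ₀² + n/σ²) = n·σ₀²/(σ² + n·σ₀²) = 14·4652.6041/(4111.3744 + 14·4652.6041) = 65136.4574/69247.8318 = 0.9406.

0.9406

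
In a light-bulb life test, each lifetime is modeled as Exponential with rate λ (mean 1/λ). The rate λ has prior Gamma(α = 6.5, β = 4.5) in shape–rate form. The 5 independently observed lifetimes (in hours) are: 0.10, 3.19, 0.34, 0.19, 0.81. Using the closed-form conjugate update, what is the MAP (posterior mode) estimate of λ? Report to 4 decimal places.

With a Gamma(shape α, rate β) prior on the exponential rate λ, the posterior after n observations with total T = Σxᵢ is Gamma(α+n, β+T).
Sum of observations T = 4.63 hours; n = 5.
Posterior: Gamma(6.5+5, 4.5+4.63) = Gamma(11.5, 9.13).
Mode = (α−1)/β = 1.1501.

1.1501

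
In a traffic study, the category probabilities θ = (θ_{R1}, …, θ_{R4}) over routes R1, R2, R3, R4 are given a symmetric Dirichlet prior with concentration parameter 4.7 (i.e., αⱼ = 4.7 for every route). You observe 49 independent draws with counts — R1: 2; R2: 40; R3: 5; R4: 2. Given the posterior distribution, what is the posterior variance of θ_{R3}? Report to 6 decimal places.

0.001782

The Dirichlet prior is conjugate to the Multinomial likelihood: each posterior αⱼ = prior αⱼ + observed count nⱼ.
Posterior concentration: (6.7, 44.7, 9.7, 6.7), total = 67.8.
Var[θ_j] = α_j(Σα−α_j)/((Σα)²(Σα+1)) = 9.7·58.1/(67.8²·68.8) = 0.001782.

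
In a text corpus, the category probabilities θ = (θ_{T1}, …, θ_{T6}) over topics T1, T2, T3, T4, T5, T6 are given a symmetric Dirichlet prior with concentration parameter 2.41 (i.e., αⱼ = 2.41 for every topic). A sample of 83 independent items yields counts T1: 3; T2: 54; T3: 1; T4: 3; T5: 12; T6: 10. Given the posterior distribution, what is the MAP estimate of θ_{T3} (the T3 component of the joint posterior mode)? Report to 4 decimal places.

The Dirichlet prior is conjugate to the Multinomial likelihood: each posterior αⱼ = prior αⱼ + observed count nⱼ.
Posterior concentration: (5.41, 56.41, 3.41, 5.41, 14.41, 12.41), total = 97.46.
Joint mode component: (α_{T3}−1)/(Σα−K) = 2.41/91.46 = 0.0264.

0.0264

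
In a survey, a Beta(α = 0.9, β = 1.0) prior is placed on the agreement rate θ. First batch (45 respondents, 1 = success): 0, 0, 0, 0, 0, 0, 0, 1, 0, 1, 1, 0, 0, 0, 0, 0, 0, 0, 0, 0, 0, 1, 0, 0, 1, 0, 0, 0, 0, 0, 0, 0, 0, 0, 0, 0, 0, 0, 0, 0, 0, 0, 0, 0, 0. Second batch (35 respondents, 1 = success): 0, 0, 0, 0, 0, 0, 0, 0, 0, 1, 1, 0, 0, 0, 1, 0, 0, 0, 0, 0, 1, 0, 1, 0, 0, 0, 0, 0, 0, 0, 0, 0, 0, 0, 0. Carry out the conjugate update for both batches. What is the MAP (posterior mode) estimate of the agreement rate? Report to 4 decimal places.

0.1239

The Beta prior is conjugate to a Binomial/Bernoulli likelihood; the update adds successes to α and failures to β.
After batch 1: Beta(0.9+5, 1.0+40) = Beta(5.9, 41.0).
After batch 2: Beta(5.9+5, 41.0+30) = Beta(10.9, 71.0).
Mode of Beta(a,b) for a,b>1 is (a−1)/(a+b−2) = 9.9/79.9 = 0.1239.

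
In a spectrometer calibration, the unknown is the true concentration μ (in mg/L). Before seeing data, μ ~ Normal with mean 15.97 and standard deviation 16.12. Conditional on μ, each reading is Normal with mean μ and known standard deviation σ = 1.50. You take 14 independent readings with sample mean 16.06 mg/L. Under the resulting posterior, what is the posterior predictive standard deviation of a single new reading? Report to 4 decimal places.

1.5526

For Normal data with known variance σ², a Normal(μ₀, σ₀²) prior on μ is conjugate. Posterior precision = 1/σ₀² + n/σ²; posterior mean is the precision-weighted average of μ₀ and x̄.
σ₀² = 16.12² = 259.8544, σ² = 1.50² = 2.25; σ² + n·σ₀² = 2.25 + 14·259.8544 = 3640.2116.
Posterior precision = 1/σ₀² + n/σ² = 1/259.8544 + 14/2.25 = (σ² + n·σ₀²)/(σ₀²σ²) = 3640.2116/(259.8544·2.25); posterior variance σₙ² = σ₀²σ²/(σ² + n·σ₀²) = 259.8544·2.25/3640.2116 = 0.160615.
Predictive variance for one new observation = σₙ² + σ² = 259.8544·2.25/3640.2116 + 2.25 = σ²·(σ₀² + 3640.2116)/3640.2116 = 2.25·3900.066/3640.2116 = 2.410615; SD = √(2.25·3900.066/3640.2116) = 1.5526.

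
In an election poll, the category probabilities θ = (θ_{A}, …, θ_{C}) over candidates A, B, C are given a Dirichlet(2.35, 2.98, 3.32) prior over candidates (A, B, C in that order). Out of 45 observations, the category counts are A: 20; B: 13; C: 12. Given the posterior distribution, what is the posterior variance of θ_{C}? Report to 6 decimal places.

0.003733

The Dirichlet prior is conjugate to the Multinomial likelihood: each posterior αⱼ = prior αⱼ + observed count nⱼ.
Posterior concentration: (22.35, 15.98, 15.32), total = 53.65.
Var[θ_j] = α_j(Σα−α_j)/((Σα)²(Σα+1)) = 15.32·38.33/(53.65²·54.65) = 0.003733.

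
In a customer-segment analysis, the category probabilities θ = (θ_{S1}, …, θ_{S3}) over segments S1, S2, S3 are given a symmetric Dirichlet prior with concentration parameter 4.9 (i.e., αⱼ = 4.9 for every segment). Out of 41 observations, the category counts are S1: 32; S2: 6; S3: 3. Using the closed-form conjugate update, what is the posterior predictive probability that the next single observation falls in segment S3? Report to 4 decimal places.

0.1418

The Dirichlet prior is conjugate to the Multinomial likelihood: each posterior αⱼ = prior αⱼ + observed count nⱼ.
Posterior concentration: (36.9, 10.9, 7.9), total = 55.7.
P(next = S3 | data) = α_{S3}/Σα = 0.1418.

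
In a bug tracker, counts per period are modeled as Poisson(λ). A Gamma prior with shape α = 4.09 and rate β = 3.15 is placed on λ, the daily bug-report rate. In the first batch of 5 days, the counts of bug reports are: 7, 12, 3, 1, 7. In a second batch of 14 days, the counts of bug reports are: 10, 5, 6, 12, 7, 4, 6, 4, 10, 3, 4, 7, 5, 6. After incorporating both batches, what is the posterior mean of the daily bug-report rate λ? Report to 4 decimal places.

5.5571

With a Gamma(shape α, rate β) prior, the Poisson likelihood is conjugate: the posterior is Gamma(α + ΣXᵢ, β + n).
Batch 1: sum of counts S = 30 over n = 5 days.
After batch 1: Gamma(α+S, β+n) = Gamma(4.09+30, 3.15+5) = Gamma(34.09, 8.15).
Batch 2: sum of counts S = 89 over n = 14 days.
After batch 2: Gamma(α+S, β+n) = Gamma(34.09+89, 8.15+14) = Gamma(123.09, 22.15).
Posterior mean = α/β = 123.09/22.15 = 5.5571.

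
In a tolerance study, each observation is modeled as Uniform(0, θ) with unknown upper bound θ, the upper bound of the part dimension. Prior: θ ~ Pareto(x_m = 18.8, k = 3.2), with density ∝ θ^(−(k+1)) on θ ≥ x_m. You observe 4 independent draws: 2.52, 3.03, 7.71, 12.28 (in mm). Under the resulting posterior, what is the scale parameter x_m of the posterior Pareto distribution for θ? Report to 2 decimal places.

A Pareto(scale x_m, shape k) prior on the upper bound θ of Uniform(0, θ) is conjugate: posterior is Pareto(max(x_m, max xᵢ), k + n).
Sample maximum = 12.28; prior scale x_m = 18.8 → posterior scale = max = 18.80.
Posterior shape = 3.2 + 4 = 7.2.
Posterior scale x_m = 18.80.

18.80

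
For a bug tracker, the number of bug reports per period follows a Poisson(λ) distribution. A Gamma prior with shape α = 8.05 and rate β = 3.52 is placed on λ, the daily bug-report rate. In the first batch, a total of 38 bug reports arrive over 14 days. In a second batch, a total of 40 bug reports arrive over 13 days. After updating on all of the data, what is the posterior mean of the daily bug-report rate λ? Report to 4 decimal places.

2.8195

With a Gamma(shape α, rate β) prior, the Poisson likelihood is conjugate: the posterior is Gamma(α + ΣXᵢ, β + n).
After batch 1: Gamma(α+S, β+n) = Gamma(8.05+38, 3.52+14) = Gamma(46.05, 17.52).
After batch 2: Gamma(α+S, β+n) = Gamma(46.05+40, 17.52+13) = Gamma(86.05, 30.52).
Posterior mean = α/β = 86.05/30.52 = 2.8195.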